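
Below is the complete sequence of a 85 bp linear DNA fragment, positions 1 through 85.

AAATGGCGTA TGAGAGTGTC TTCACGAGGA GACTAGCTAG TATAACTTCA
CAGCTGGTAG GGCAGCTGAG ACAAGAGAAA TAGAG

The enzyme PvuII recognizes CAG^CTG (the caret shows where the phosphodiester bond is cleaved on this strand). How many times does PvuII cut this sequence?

2

CAGCTG occurs starting at positions 51, 63.
PvuII cuts at 2 sites.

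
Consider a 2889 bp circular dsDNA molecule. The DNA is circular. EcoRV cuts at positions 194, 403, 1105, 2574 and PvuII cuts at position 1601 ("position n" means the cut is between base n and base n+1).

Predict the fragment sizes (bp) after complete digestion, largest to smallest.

973, 702, 509, 496, 209 bp

Combined cut positions (sorted): 194, 403, 1105, 1601, 2574.
Circular molecule, 5 cuts → 5 fragments:
  403 − 194 = 209 bp
  1105 − 403 = 702 bp
  1601 − 1105 = 496 bp
  2574 − 1601 = 973 bp
  wrap: 2889 − 2574 + 194 = 509 bp
Sorted largest to smallest: 973, 702, 509, 496, 209 bp.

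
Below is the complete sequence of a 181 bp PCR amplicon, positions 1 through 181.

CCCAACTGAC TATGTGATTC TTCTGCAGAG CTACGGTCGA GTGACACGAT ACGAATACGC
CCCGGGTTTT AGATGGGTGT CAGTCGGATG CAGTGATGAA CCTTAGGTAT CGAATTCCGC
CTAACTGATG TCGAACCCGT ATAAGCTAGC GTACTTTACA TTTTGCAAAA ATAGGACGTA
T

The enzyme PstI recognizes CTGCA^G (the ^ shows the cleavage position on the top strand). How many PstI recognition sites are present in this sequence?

1

CTGCAG occurs starting at position 23.
PstI cuts at 1 site.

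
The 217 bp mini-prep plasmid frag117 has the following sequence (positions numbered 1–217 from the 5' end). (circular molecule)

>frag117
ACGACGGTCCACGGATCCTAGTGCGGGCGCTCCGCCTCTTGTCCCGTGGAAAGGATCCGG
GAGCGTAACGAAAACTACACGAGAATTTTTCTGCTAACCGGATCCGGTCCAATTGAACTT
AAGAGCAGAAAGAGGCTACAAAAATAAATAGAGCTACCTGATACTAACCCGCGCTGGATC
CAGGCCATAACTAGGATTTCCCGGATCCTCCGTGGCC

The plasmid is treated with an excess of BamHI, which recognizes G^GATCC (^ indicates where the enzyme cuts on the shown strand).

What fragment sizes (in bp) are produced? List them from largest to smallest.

BamHI sites (GGATCC) start at positions 13, 53, 100, 176, 203.
BamHI cuts after the first base of each site, so after positions 13, 53, 100, 176, 203.
Circular molecule, 5 cuts → 5 fragments:
  14–53 → 40 bp
  54–100 → 47 bp
  101–176 → 76 bp
  177–203 → 27 bp
  204–217 then 1–13 → 14 + 13 = 27 bp
Sorted largest to smallest: 76, 47, 40, 27, 27 bp.

76, 47, 40, 27, 27 bp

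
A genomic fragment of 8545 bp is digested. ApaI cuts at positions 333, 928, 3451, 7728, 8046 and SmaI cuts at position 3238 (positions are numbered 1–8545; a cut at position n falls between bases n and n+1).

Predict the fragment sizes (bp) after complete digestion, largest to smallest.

Combined cut positions (sorted): 333, 928, 3238, 3451, 7728, 8046.
Linear molecule, 6 cuts → 7 fragments:
  333 − 0 = 333 bp
  928 − 333 = 595 bp
  3238 − 928 = 2310 bp
  3451 − 3238 = 213 bp
  7728 − 3451 = 4277 bp
  8046 − 7728 = 318 bp
  8545 − 8046 = 499 bp
Sorted largest to smallest: 4277, 2310, 595, 499, 333, 318, 213 bp.

4277, 2310, 595, 499, 333, 318, 213 bp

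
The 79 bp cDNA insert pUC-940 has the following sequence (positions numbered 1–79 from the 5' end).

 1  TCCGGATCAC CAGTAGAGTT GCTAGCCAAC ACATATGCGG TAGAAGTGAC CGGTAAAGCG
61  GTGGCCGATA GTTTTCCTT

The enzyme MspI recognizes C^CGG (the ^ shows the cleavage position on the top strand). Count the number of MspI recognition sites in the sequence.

2

CCGG occurs starting at positions 2, 50.
MspI cuts at 2 sites.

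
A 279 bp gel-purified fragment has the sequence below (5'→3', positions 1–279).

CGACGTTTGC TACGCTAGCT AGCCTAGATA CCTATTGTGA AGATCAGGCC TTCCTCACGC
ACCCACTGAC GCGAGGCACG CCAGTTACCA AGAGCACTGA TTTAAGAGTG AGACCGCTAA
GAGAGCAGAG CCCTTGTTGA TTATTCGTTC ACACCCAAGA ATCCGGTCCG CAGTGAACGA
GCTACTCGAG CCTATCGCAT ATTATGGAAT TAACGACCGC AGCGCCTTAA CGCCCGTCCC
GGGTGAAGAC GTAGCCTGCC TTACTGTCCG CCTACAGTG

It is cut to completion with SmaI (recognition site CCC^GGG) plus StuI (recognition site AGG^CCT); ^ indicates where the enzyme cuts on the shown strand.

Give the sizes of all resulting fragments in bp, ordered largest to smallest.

The SmaI site (CCCGGG) starts at position 238.
SmaI cuts after base 3 of each site, so after position 240.
The StuI site (AGGCCT) starts at position 46.
StuI cuts after base 3 of each site, so after position 48.
Combined cut positions: 48, 240.
Linear molecule, 2 cuts → 3 fragments:
  1–48 → 48 bp
  49–240 → 192 bp
  241–279 → 39 bp
Sorted largest to smallest: 192, 48, 39 bp.

192, 48, 39 bp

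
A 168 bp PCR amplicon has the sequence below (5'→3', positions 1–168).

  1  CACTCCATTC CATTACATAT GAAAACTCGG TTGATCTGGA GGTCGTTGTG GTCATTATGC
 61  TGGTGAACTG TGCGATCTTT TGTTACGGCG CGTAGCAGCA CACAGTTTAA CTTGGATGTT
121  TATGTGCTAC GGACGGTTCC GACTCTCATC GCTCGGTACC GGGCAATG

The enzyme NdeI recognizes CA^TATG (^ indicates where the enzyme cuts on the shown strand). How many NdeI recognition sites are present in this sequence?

1

CATATG occurs starting at position 16.
NdeI cuts at 1 site.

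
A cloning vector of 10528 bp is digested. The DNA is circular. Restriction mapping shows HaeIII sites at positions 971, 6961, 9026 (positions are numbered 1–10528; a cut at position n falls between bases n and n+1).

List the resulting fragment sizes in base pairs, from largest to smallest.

5990, 2473, 2065 bp

Circular molecule, 3 cuts → 3 fragments:
  6961 − 971 = 5990 bp
  9026 − 6961 = 2065 bp
  wrap: 10528 − 9026 + 971 = 2473 bp
Sorted largest to smallest: 5990, 2473, 2065 bp.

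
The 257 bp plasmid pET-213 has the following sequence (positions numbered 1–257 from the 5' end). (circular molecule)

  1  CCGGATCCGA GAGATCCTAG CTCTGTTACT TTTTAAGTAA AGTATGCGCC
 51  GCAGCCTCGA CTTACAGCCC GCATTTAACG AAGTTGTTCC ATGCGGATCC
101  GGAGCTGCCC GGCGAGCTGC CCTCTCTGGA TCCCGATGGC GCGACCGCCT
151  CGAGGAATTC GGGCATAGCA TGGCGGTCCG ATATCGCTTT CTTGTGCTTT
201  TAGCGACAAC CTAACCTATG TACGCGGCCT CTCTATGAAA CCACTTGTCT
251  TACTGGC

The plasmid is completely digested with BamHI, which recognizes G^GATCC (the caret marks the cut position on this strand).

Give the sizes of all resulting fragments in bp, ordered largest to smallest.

132, 92, 33 bp

BamHI sites (GGATCC) start at positions 3, 95, 128.
BamHI cuts after the first base of each site, so after positions 3, 95, 128.
Circular molecule, 3 cuts → 3 fragments:
  4–95 → 92 bp
  96–128 → 33 bp
  129–257 then 1–3 → 129 + 3 = 132 bp
Sorted largest to smallest: 132, 92, 33 bp.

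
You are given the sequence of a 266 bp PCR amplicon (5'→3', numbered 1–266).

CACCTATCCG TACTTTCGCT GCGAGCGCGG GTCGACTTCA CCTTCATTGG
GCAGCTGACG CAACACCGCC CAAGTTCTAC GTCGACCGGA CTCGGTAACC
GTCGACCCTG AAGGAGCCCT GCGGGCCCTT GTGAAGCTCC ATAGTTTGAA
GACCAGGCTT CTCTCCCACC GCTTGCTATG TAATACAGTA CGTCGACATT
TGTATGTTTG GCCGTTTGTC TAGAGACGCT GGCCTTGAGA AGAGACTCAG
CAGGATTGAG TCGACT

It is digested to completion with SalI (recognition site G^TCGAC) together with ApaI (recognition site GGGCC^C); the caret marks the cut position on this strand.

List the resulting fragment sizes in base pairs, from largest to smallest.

SalI sites (GTCGAC) start at positions 31, 81, 101, 192, 260.
SalI cuts after the first base of each site, so after positions 31, 81, 101, 192, 260.
The ApaI site (GGGCCC) starts at position 123.
ApaI cuts after base 5 of each site (before the last base), so after position 127.
Combined cut positions: 31, 81, 101, 127, 192, 260.
Linear molecule, 6 cuts → 7 fragments:
  1–31 → 31 bp
  32–81 → 50 bp
  82–101 → 20 bp
  102–127 → 26 bp
  128–192 → 65 bp
  193–260 → 68 bp
  261–266 → 6 bp
Sorted largest to smallest: 68, 65, 50, 31, 26, 20, 6 bp.

68, 65, 50, 31, 26, 20, 6 bp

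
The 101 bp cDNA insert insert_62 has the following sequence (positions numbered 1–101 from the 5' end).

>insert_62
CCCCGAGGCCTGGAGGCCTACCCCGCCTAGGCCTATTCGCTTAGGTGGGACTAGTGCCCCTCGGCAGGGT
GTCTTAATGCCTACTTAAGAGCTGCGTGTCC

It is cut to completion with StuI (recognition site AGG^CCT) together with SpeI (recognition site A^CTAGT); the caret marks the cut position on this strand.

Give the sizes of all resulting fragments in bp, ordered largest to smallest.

StuI sites (AGGCCT) start at positions 6, 14, 29.
StuI cuts after base 3 of each site, so after positions 8, 16, 31.
The SpeI site (ACTAGT) starts at position 50.
SpeI cuts after the first base of each site, so after position 50.
Combined cut positions: 8, 16, 31, 50.
Linear molecule, 4 cuts → 5 fragments:
  1–8 → 8 bp
  9–16 → 8 bp
  17–31 → 15 bp
  32–50 → 19 bp
  51–101 → 51 bp
Sorted largest to smallest: 51, 19, 15, 8, 8 bp.

51, 19, 15, 8, 8 bp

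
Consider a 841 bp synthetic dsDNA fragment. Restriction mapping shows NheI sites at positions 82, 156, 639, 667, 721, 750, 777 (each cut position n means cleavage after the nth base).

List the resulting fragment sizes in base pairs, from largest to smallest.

Linear molecule, 7 cuts → 8 fragments:
  82 − 0 = 82 bp
  156 − 82 = 74 bp
  639 − 156 = 483 bp
  667 − 639 = 28 bp
  721 − 667 = 54 bp
  750 − 721 = 29 bp
  777 − 750 = 27 bp
  841 − 777 = 64 bp
Sorted largest to smallest: 483, 82, 74, 64, 54, 29, 28, 27 bp.

483, 82, 74, 64, 54, 29, 28, 27 bp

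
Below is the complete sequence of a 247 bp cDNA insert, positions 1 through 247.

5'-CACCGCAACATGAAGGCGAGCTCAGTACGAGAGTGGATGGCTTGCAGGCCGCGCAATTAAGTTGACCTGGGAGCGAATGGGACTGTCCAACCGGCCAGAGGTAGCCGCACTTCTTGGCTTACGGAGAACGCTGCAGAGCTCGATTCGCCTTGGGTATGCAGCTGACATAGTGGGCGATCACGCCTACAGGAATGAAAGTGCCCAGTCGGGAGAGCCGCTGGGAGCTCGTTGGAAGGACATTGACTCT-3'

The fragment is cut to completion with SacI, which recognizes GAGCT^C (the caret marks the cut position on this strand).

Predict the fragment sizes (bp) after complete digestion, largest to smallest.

SacI sites (GAGCTC) start at positions 18, 136, 222.
SacI cuts after base 5 of each site (before the last base), so after positions 22, 140, 226.
Linear molecule, 3 cuts → 4 fragments:
  1–22 → 22 bp
  23–140 → 118 bp
  141–226 → 86 bp
  227–247 → 21 bp
Sorted largest to smallest: 118, 86, 22, 21 bp.

118, 86, 22, 21 bp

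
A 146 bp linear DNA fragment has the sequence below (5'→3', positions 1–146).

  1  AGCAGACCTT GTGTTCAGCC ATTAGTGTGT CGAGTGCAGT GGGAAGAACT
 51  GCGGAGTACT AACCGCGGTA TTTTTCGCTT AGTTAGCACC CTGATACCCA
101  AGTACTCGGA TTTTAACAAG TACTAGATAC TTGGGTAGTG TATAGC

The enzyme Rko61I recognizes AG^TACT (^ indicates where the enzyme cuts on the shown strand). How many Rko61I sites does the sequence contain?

3

AGTACT occurs starting at positions 55, 101, 119.
Rko61I cuts at 3 sites.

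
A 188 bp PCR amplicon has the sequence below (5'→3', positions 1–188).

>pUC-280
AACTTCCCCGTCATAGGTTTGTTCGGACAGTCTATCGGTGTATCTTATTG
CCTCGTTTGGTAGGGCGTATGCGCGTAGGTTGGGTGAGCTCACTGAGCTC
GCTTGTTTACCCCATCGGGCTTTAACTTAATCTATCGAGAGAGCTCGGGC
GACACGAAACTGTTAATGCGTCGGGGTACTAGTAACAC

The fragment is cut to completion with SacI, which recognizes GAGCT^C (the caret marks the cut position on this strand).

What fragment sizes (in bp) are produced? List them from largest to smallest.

90, 46, 43, 9 bp

SacI sites (GAGCTC) start at positions 86, 95, 141.
SacI cuts after base 5 of each site (before the last base), so after positions 90, 99, 145.
Linear molecule, 3 cuts → 4 fragments:
  1–90 → 90 bp
  91–99 → 9 bp
  100–145 → 46 bp
  146–188 → 43 bp
Sorted largest to smallest: 90, 46, 43, 9 bp.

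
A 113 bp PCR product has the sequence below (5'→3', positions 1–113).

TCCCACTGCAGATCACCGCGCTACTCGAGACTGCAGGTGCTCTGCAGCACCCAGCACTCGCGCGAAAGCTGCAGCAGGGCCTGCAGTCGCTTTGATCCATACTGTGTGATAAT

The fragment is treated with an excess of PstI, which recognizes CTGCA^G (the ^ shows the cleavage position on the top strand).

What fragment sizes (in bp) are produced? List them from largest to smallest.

PstI sites (CTGCAG) start at positions 6, 31, 42, 69, 81.
PstI cuts after base 5 of each site (before the last base), so after positions 10, 35, 46, 73, 85.
Linear molecule, 5 cuts → 6 fragments:
  1–10 → 10 bp
  11–35 → 25 bp
  36–46 → 11 bp
  47–73 → 27 bp
  74–85 → 12 bp
  86–113 → 28 bp
Sorted largest to smallest: 28, 27, 25, 12, 11, 10 bp.

28, 27, 25, 12, 11, 10 bp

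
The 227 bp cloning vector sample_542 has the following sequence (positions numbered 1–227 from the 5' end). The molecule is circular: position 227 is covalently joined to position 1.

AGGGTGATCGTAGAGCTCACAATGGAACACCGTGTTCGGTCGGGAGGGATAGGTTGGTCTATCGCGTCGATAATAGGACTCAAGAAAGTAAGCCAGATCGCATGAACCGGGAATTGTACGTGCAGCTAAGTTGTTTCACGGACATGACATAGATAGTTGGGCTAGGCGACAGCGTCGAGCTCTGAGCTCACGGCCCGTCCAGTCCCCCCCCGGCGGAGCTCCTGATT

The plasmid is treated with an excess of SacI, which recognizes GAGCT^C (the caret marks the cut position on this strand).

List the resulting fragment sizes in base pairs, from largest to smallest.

SacI sites (GAGCTC) start at positions 13, 177, 184, 216.
SacI cuts after base 5 of each site (before the last base), so after positions 17, 181, 188, 220.
Circular molecule, 4 cuts → 4 fragments:
  18–181 → 164 bp
  182–188 → 7 bp
  189–220 → 32 bp
  221–227 then 1–17 → 7 + 17 = 24 bp
Sorted largest to smallest: 164, 32, 24, 7 bp.

164, 32, 24, 7 bp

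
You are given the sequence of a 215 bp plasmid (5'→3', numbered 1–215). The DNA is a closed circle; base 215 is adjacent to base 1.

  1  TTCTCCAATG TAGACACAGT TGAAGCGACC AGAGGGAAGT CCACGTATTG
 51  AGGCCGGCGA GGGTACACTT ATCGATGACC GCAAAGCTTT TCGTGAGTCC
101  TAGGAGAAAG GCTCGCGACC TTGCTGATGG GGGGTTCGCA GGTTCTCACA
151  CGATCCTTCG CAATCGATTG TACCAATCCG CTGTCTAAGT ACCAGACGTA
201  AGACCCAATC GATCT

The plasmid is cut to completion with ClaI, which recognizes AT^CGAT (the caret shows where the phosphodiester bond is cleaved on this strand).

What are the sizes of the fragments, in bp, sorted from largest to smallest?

ClaI sites (ATCGAT) start at positions 71, 163, 208.
ClaI cuts after base 2 of each site, so after positions 72, 164, 209.
Circular molecule, 3 cuts → 3 fragments:
  73–164 → 92 bp
  165–209 → 45 bp
  210–215 then 1–72 → 6 + 72 = 78 bp
Sorted largest to smallest: 92, 78, 45 bp.

92, 78, 45 bp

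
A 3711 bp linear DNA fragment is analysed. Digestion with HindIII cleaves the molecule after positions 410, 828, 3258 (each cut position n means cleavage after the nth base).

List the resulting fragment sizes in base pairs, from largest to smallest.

2430, 453, 418, 410 bp

Linear molecule, 3 cuts → 4 fragments:
  410 − 0 = 410 bp
  828 − 410 = 418 bp
  3258 − 828 = 2430 bp
  3711 − 3258 = 453 bp
Sorted largest to smallest: 2430, 453, 418, 410 bp.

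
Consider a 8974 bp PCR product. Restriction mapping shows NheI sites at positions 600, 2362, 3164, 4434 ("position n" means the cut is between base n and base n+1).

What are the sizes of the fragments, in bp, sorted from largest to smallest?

Linear molecule, 4 cuts → 5 fragments:
  600 − 0 = 600 bp
  2362 − 600 = 1762 bp
  3164 − 2362 = 802 bp
  4434 − 3164 = 1270 bp
  8974 − 4434 = 4540 bp
Sorted largest to smallest: 4540, 1762, 1270, 802, 600 bp.

4540, 1762, 1270, 802, 600 bp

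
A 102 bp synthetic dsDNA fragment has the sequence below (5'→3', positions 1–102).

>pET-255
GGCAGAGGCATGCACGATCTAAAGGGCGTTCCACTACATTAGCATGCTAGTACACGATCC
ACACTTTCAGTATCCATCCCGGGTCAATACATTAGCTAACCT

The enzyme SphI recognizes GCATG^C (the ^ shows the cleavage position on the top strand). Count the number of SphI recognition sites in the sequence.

2

GCATGC occurs starting at positions 8, 42.
SphI cuts at 2 sites.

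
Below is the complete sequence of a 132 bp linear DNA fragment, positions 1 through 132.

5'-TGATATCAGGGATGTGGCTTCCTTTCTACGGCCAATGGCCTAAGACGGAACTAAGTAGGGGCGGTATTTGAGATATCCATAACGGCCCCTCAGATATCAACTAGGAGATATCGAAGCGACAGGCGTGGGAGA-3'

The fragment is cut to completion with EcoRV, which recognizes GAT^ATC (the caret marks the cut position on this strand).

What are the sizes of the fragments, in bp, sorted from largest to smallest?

70, 23, 21, 14, 4 bp

EcoRV sites (GATATC) start at positions 2, 72, 93, 107.
EcoRV cuts after base 3 of each site, so after positions 4, 74, 95, 109.
Linear molecule, 4 cuts → 5 fragments:
  1–4 → 4 bp
  5–74 → 70 bp
  75–95 → 21 bp
  96–109 → 14 bp
  110–132 → 23 bp
Sorted largest to smallest: 70, 23, 21, 14, 4 bp.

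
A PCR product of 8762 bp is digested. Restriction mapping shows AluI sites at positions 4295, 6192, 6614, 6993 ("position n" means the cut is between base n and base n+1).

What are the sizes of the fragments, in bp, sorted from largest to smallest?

Linear molecule, 4 cuts → 5 fragments:
  4295 − 0 = 4295 bp
  6192 − 4295 = 1897 bp
  6614 − 6192 = 422 bp
  6993 − 6614 = 379 bp
  8762 − 6993 = 1769 bp
Sorted largest to smallest: 4295, 1897, 1769, 422, 379 bp.

4295, 1897, 1769, 422, 379 bp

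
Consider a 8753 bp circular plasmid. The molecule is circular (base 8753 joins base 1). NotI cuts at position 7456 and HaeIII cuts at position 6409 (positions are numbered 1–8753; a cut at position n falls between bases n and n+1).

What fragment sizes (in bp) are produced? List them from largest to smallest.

Combined cut positions (sorted): 6409, 7456.
Circular molecule, 2 cuts → 2 fragments:
  7456 − 6409 = 1047 bp
  wrap: 8753 − 7456 + 6409 = 7706 bp
Sorted largest to smallest: 7706, 1047 bp.

7706, 1047 bp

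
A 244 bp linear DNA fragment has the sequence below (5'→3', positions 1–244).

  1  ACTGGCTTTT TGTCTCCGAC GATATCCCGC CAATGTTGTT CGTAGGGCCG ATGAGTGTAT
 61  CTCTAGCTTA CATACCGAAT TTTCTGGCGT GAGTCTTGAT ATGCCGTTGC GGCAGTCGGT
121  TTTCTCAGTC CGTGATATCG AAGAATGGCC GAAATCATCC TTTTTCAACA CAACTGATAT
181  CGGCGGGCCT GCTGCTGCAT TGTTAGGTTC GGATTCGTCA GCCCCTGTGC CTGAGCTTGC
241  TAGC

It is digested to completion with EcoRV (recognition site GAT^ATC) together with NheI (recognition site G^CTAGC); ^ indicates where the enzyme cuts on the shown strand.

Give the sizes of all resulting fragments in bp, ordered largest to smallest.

113, 61, 42, 23, 5 bp

EcoRV sites (GATATC) start at positions 21, 134, 176.
EcoRV cuts after base 3 of each site, so after positions 23, 136, 178.
The NheI site (GCTAGC) starts at position 239.
NheI cuts after the first base of each site, so after position 239.
Combined cut positions: 23, 136, 178, 239.
Linear molecule, 4 cuts → 5 fragments:
  1–23 → 23 bp
  24–136 → 113 bp
  137–178 → 42 bp
  179–239 → 61 bp
  240–244 → 5 bp
Sorted largest to smallest: 113, 61, 42, 23, 5 bp.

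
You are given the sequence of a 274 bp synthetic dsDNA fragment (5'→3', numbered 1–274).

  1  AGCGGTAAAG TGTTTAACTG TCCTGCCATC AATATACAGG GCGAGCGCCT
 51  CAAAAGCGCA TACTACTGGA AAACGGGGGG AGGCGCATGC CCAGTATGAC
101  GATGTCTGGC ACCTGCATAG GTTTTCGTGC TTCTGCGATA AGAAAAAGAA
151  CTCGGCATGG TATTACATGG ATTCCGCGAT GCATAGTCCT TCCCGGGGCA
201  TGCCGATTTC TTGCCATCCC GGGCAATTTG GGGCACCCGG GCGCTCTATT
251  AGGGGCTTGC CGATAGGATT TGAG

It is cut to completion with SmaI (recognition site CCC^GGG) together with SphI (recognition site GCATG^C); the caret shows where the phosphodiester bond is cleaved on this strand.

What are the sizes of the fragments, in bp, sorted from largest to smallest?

SmaI sites (CCCGGG) start at positions 192, 218, 236.
SmaI cuts after base 3 of each site, so after positions 194, 220, 238.
SphI sites (GCATGC) start at positions 85, 198.
SphI cuts after base 5 of each site (before the last base), so after positions 89, 202.
Combined cut positions: 89, 194, 202, 220, 238.
Linear molecule, 5 cuts → 6 fragments:
  1–89 → 89 bp
  90–194 → 105 bp
  195–202 → 8 bp
  203–220 → 18 bp
  221–238 → 18 bp
  239–274 → 36 bp
Sorted largest to smallest: 105, 89, 36, 18, 18, 8 bp.

105, 89, 36, 18, 18, 8 bp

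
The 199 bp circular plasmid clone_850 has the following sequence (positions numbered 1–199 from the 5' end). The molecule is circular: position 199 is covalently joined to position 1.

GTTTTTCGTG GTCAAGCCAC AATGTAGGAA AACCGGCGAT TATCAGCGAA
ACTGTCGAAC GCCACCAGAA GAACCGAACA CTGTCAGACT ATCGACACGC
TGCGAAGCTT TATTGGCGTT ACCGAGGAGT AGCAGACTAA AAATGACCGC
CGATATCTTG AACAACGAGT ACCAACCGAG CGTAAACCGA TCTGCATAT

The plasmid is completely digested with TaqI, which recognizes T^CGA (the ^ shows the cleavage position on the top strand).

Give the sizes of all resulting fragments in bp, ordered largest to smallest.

TaqI sites (TCGA) start at positions 55, 92.
TaqI cuts after the first base of each site, so after positions 55, 92.
Circular molecule, 2 cuts → 2 fragments:
  56–92 → 37 bp
  93–199 then 1–55 → 107 + 55 = 162 bp
Sorted largest to smallest: 162, 37 bp.

162, 37 bp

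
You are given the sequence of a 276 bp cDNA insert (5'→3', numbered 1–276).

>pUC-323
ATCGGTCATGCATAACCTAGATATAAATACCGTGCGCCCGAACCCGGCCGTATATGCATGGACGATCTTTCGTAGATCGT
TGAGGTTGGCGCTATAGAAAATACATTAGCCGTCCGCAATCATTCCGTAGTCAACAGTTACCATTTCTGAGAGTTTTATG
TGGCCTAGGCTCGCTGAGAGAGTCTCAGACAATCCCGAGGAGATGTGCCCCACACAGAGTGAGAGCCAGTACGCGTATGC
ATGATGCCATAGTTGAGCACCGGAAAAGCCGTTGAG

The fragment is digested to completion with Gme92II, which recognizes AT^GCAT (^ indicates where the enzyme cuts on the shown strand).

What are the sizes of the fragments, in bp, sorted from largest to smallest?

Gme92II sites (ATGCAT) start at positions 8, 54, 237.
Gme92II cuts after base 2 of each site, so after positions 9, 55, 238.
Linear molecule, 3 cuts → 4 fragments:
  1–9 → 9 bp
  10–55 → 46 bp
  56–238 → 183 bp
  239–276 → 38 bp
Sorted largest to smallest: 183, 46, 38, 9 bp.

183, 46, 38, 9 bp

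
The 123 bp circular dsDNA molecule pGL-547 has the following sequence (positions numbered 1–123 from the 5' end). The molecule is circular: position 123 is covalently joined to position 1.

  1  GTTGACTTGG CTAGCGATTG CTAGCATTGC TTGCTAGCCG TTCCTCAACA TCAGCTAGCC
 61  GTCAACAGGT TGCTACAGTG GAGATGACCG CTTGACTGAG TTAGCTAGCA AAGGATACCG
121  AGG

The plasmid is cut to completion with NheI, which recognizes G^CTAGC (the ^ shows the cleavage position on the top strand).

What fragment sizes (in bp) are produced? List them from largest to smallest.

NheI sites (GCTAGC) start at positions 10, 20, 33, 54, 104.
NheI cuts after the first base of each site, so after positions 10, 20, 33, 54, 104.
Circular molecule, 5 cuts → 5 fragments:
  11–20 → 10 bp
  21–33 → 13 bp
  34–54 → 21 bp
  55–104 → 50 bp
  105–123 then 1–10 → 19 + 10 = 29 bp
Sorted largest to smallest: 50, 29, 21, 13, 10 bp.

50, 29, 21, 13, 10 bp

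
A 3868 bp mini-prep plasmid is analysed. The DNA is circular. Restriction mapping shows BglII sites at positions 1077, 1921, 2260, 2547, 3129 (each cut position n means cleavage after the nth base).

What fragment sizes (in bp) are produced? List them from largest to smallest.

Circular molecule, 5 cuts → 5 fragments:
  1921 − 1077 = 844 bp
  2260 − 1921 = 339 bp
  2547 − 2260 = 287 bp
  3129 − 2547 = 582 bp
  wrap: 3868 − 3129 + 1077 = 1816 bp
Sorted largest to smallest: 1816, 844, 582, 339, 287 bp.

1816, 844, 582, 339, 287 bp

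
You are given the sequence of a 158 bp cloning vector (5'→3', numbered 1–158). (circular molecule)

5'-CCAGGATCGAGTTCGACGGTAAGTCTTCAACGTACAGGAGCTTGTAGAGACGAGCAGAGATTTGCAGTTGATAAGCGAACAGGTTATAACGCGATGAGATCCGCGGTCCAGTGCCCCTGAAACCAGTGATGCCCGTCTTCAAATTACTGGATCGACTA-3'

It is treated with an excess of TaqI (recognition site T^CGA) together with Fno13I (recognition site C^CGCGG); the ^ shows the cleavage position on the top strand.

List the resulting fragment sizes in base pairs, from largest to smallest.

TaqI sites (TCGA) start at positions 7, 13, 152.
TaqI cuts after the first base of each site, so after positions 7, 13, 152.
The Fno13I site (CCGCGG) starts at position 101.
Fno13I cuts after the first base of each site, so after position 101.
Combined cut positions: 7, 13, 101, 152.
Circular molecule, 4 cuts → 4 fragments:
  8–13 → 6 bp
  14–101 → 88 bp
  102–152 → 51 bp
  153–158 then 1–7 → 6 + 7 = 13 bp
Sorted largest to smallest: 88, 51, 13, 6 bp.

88, 51, 13, 6 bp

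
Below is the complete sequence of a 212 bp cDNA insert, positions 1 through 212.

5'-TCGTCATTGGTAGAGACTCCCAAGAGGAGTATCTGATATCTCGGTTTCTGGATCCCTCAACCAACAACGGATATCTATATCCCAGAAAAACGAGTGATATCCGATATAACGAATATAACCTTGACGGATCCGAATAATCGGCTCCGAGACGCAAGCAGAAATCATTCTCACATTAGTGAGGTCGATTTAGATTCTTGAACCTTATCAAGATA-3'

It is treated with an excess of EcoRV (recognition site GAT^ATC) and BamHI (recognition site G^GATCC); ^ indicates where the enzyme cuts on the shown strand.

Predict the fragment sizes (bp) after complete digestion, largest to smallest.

86, 37, 28, 26, 22, 13 bp

EcoRV sites (GATATC) start at positions 35, 70, 96.
EcoRV cuts after base 3 of each site, so after positions 37, 72, 98.
BamHI sites (GGATCC) start at positions 50, 126.
BamHI cuts after the first base of each site, so after positions 50, 126.
Combined cut positions: 37, 50, 72, 98, 126.
Linear molecule, 5 cuts → 6 fragments:
  1–37 → 37 bp
  38–50 → 13 bp
  51–72 → 22 bp
  73–98 → 26 bp
  99–126 → 28 bp
  127–212 → 86 bp
Sorted largest to smallest: 86, 37, 28, 26, 22, 13 bp.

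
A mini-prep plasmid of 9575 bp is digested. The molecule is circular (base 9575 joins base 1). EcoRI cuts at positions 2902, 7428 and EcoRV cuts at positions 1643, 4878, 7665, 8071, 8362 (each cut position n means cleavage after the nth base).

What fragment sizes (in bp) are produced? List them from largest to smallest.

Combined cut positions (sorted): 1643, 2902, 4878, 7428, 7665, 8071, 8362.
Circular molecule, 7 cuts → 7 fragments:
  2902 − 1643 = 1259 bp
  4878 − 2902 = 1976 bp
  7428 − 4878 = 2550 bp
  7665 − 7428 = 237 bp
  8071 − 7665 = 406 bp
  8362 − 8071 = 291 bp
  wrap: 9575 − 8362 + 1643 = 2856 bp
Sorted largest to smallest: 2856, 2550, 1976, 1259, 406, 291, 237 bp.

2856, 2550, 1976, 1259, 406, 291, 237 bp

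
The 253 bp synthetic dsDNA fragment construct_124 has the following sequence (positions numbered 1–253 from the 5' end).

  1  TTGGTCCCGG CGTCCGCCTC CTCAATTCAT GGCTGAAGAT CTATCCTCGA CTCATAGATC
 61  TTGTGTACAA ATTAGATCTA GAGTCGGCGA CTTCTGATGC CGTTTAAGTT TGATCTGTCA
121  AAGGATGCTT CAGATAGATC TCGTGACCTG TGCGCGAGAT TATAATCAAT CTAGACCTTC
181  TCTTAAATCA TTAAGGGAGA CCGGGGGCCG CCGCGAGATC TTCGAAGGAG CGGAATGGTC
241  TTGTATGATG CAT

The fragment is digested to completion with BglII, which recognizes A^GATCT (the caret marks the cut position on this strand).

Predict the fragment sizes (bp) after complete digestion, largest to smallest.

80, 62, 37, 37, 19, 18 bp

BglII sites (AGATCT) start at positions 37, 56, 74, 136, 216.
BglII cuts after the first base of each site, so after positions 37, 56, 74, 136, 216.
Linear molecule, 5 cuts → 6 fragments:
  1–37 → 37 bp
  38–56 → 19 bp
  57–74 → 18 bp
  75–136 → 62 bp
  137–216 → 80 bp
  217–253 → 37 bp
Sorted largest to smallest: 80, 62, 37, 37, 19, 18 bp.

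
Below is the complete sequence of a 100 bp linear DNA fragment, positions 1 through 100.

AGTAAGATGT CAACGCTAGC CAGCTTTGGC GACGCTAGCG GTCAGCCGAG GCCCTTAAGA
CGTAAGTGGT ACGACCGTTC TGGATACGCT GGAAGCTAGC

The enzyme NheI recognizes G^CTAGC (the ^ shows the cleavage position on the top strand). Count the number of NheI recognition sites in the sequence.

3

GCTAGC occurs starting at positions 15, 34, 95.
NheI cuts at 3 sites.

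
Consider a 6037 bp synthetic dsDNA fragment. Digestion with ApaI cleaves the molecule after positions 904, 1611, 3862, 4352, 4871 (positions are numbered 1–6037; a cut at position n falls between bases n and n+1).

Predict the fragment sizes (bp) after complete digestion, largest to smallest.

2251, 1166, 904, 707, 519, 490 bp

Linear molecule, 5 cuts → 6 fragments:
  904 − 0 = 904 bp
  1611 − 904 = 707 bp
  3862 − 1611 = 2251 bp
  4352 − 3862 = 490 bp
  4871 − 4352 = 519 bp
  6037 − 4871 = 1166 bp
Sorted largest to smallest: 2251, 1166, 904, 707, 519, 490 bp.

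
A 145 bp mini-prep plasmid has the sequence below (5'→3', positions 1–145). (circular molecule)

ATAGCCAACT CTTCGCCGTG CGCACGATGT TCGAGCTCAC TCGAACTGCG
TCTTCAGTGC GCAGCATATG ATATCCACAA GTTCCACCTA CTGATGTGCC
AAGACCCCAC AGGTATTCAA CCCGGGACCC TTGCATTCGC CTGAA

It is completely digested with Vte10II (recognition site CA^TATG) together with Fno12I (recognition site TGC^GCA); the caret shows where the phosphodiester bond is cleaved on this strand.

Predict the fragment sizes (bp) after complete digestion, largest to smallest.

100, 39, 6 bp

The Vte10II site (CATATG) starts at position 65.
Vte10II cuts after base 2 of each site, so after position 66.
Fno12I sites (TGCGCA) start at positions 19, 58.
Fno12I cuts after base 3 of each site, so after positions 21, 60.
Combined cut positions: 21, 60, 66.
Circular molecule, 3 cuts → 3 fragments:
  22–60 → 39 bp
  61–66 → 6 bp
  67–145 then 1–21 → 79 + 21 = 100 bp
Sorted largest to smallest: 100, 39, 6 bp.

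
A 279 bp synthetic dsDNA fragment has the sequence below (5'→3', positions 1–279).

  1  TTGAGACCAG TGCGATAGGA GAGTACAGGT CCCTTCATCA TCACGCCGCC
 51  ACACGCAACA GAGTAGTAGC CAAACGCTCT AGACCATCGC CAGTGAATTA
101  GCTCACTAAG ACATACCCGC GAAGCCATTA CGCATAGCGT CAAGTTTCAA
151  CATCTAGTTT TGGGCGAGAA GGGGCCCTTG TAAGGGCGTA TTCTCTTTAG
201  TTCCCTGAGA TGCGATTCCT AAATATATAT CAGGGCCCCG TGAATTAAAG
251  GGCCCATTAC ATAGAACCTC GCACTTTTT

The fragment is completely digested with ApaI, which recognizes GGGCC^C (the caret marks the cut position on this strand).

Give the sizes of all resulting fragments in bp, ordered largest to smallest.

176, 61, 25, 17 bp

ApaI sites (GGGCCC) start at positions 172, 233, 250.
ApaI cuts after base 5 of each site (before the last base), so after positions 176, 237, 254.
Linear molecule, 3 cuts → 4 fragments:
  1–176 → 176 bp
  177–237 → 61 bp
  238–254 → 17 bp
  255–279 → 25 bp
Sorted largest to smallest: 176, 61, 25, 17 bp.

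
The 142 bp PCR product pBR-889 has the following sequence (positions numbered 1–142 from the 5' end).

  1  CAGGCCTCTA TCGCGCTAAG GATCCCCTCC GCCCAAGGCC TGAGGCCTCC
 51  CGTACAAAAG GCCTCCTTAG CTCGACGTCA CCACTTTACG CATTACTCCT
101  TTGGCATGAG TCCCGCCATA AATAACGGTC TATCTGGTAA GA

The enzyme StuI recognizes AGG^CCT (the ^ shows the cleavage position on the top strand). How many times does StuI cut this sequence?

AGGCCT occurs starting at positions 2, 36, 43, 59.
StuI cuts at 4 sites.

4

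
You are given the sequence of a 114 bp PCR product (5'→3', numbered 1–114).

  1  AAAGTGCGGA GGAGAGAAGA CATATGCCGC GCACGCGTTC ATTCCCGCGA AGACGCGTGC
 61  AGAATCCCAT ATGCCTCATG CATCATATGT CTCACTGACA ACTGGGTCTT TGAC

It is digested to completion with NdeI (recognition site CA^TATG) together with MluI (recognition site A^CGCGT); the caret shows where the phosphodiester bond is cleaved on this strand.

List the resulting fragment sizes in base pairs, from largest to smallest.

NdeI sites (CATATG) start at positions 21, 68, 84.
NdeI cuts after base 2 of each site, so after positions 22, 69, 85.
MluI sites (ACGCGT) start at positions 33, 53.
MluI cuts after the first base of each site, so after positions 33, 53.
Combined cut positions: 22, 33, 53, 69, 85.
Linear molecule, 5 cuts → 6 fragments:
  1–22 → 22 bp
  23–33 → 11 bp
  34–53 → 20 bp
  54–69 → 16 bp
  70–85 → 16 bp
  86–114 → 29 bp
Sorted largest to smallest: 29, 22, 20, 16, 16, 11 bp.

29, 22, 20, 16, 16, 11 bp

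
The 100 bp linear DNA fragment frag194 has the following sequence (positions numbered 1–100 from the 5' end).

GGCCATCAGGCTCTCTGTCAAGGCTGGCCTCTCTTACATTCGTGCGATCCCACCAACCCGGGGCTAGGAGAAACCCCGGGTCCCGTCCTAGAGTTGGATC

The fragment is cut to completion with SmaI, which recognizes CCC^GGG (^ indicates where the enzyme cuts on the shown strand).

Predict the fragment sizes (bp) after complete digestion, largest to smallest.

SmaI sites (CCCGGG) start at positions 57, 75.
SmaI cuts after base 3 of each site, so after positions 59, 77.
Linear molecule, 2 cuts → 3 fragments:
  1–59 → 59 bp
  60–77 → 18 bp
  78–100 → 23 bp
Sorted largest to smallest: 59, 23, 18 bp.

59, 23, 18 bp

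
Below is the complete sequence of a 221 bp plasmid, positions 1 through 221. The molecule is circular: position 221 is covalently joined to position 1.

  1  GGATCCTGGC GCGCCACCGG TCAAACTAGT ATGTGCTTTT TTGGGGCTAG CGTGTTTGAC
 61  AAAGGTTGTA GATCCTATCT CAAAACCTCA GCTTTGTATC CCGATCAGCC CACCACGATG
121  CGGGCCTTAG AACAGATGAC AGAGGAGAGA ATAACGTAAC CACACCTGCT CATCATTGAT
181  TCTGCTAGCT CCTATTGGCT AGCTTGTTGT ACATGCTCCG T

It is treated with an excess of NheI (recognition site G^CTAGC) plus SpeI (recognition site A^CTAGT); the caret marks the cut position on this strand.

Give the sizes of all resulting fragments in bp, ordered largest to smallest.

NheI sites (GCTAGC) start at positions 46, 184, 198.
NheI cuts after the first base of each site, so after positions 46, 184, 198.
The SpeI site (ACTAGT) starts at position 25.
SpeI cuts after the first base of each site, so after position 25.
Combined cut positions: 25, 46, 184, 198.
Circular molecule, 4 cuts → 4 fragments:
  26–46 → 21 bp
  47–184 → 138 bp
  185–198 → 14 bp
  199–221 then 1–25 → 23 + 25 = 48 bp
Sorted largest to smallest: 138, 48, 21, 14 bp.

138, 48, 21, 14 bp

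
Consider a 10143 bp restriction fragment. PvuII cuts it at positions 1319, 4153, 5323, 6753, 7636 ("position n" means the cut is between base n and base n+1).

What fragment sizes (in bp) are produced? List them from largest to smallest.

Linear molecule, 5 cuts → 6 fragments:
  1319 − 0 = 1319 bp
  4153 − 1319 = 2834 bp
  5323 − 4153 = 1170 bp
  6753 − 5323 = 1430 bp
  7636 − 6753 = 883 bp
  10143 − 7636 = 2507 bp
Sorted largest to smallest: 2834, 2507, 1430, 1319, 1170, 883 bp.

2834, 2507, 1430, 1319, 1170, 883 bp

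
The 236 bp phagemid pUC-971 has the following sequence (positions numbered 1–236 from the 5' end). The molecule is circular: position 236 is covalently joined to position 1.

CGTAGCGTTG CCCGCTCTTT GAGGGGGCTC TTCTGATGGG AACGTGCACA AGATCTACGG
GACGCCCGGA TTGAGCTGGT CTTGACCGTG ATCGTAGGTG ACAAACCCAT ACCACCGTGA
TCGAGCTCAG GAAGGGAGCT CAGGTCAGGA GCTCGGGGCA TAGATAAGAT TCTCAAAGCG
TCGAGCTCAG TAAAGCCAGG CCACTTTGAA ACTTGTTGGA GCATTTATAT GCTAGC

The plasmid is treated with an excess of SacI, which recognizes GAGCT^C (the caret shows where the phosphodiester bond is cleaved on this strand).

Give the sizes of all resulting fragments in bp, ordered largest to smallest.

176, 34, 13, 13 bp

SacI sites (GAGCTC) start at positions 123, 136, 149, 183.
SacI cuts after base 5 of each site (before the last base), so after positions 127, 140, 153, 187.
Circular molecule, 4 cuts → 4 fragments:
  128–140 → 13 bp
  141–153 → 13 bp
  154–187 → 34 bp
  188–236 then 1–127 → 49 + 127 = 176 bp
Sorted largest to smallest: 176, 34, 13, 13 bp.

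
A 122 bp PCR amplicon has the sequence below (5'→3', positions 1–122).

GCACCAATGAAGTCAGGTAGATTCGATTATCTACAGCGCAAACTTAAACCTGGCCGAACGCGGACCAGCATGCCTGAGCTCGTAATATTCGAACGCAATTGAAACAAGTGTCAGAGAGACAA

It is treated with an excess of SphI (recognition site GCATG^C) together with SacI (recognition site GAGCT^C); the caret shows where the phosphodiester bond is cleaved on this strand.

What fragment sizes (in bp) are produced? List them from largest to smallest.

The SphI site (GCATGC) starts at position 68.
SphI cuts after base 5 of each site (before the last base), so after position 72.
The SacI site (GAGCTC) starts at position 76.
SacI cuts after base 5 of each site (before the last base), so after position 80.
Combined cut positions: 72, 80.
Linear molecule, 2 cuts → 3 fragments:
  1–72 → 72 bp
  73–80 → 8 bp
  81–122 → 42 bp
Sorted largest to smallest: 72, 42, 8 bp.

72, 42, 8 bp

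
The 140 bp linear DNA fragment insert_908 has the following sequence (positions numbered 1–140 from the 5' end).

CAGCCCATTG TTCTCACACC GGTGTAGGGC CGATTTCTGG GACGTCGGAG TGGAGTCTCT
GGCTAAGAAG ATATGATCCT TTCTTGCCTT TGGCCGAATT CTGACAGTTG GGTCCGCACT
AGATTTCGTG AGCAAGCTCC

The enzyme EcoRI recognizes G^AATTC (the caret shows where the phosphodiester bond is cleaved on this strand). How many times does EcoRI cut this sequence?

1

GAATTC occurs starting at position 96.
EcoRI cuts at 1 site.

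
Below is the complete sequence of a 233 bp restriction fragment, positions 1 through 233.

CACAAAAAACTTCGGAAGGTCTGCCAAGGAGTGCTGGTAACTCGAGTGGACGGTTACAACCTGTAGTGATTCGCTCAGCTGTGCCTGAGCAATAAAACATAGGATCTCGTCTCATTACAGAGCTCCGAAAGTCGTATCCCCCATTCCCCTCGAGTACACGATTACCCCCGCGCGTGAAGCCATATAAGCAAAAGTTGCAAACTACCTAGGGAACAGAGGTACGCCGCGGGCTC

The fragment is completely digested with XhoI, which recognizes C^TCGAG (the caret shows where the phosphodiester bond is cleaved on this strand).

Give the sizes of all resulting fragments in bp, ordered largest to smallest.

108, 84, 41 bp

XhoI sites (CTCGAG) start at positions 41, 149.
XhoI cuts after the first base of each site, so after positions 41, 149.
Linear molecule, 2 cuts → 3 fragments:
  1–41 → 41 bp
  42–149 → 108 bp
  150–233 → 84 bp
Sorted largest to smallest: 108, 84, 41 bp.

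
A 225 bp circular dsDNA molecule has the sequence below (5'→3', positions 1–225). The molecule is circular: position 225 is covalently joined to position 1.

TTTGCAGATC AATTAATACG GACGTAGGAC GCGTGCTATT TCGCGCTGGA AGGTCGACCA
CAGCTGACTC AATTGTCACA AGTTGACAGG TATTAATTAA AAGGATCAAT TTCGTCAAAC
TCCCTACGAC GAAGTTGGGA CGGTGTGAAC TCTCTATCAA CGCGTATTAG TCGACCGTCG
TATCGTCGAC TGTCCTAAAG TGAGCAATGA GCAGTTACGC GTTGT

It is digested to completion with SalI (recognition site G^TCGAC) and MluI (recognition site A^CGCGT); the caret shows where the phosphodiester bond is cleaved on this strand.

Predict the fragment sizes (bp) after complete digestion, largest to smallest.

SalI sites (GTCGAC) start at positions 53, 170, 185.
SalI cuts after the first base of each site, so after positions 53, 170, 185.
MluI sites (ACGCGT) start at positions 29, 160, 217.
MluI cuts after the first base of each site, so after positions 29, 160, 217.
Combined cut positions: 29, 53, 160, 170, 185, 217.
Circular molecule, 6 cuts → 6 fragments:
  30–53 → 24 bp
  54–160 → 107 bp
  161–170 → 10 bp
  171–185 → 15 bp
  186–217 → 32 bp
  218–225 then 1–29 → 8 + 29 = 37 bp
Sorted largest to smallest: 107, 37, 32, 24, 15, 10 bp.

107, 37, 32, 24, 15, 10 bp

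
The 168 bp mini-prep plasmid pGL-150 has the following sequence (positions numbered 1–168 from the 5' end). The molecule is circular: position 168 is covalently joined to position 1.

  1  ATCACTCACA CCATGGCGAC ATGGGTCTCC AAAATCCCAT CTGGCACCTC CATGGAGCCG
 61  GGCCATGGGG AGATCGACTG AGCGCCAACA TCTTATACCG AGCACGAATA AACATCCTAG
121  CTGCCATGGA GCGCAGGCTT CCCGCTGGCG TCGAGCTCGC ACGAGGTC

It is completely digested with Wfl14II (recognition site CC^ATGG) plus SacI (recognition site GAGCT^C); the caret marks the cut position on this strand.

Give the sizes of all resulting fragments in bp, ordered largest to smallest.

Wfl14II sites (CCATGG) start at positions 11, 50, 63, 124.
Wfl14II cuts after base 2 of each site, so after positions 12, 51, 64, 125.
The SacI site (GAGCTC) starts at position 153.
SacI cuts after base 5 of each site (before the last base), so after position 157.
Combined cut positions: 12, 51, 64, 125, 157.
Circular molecule, 5 cuts → 5 fragments:
  13–51 → 39 bp
  52–64 → 13 bp
  65–125 → 61 bp
  126–157 → 32 bp
  158–168 then 1–12 → 11 + 12 = 23 bp
Sorted largest to smallest: 61, 39, 32, 23, 13 bp.

61, 39, 32, 23, 13 bp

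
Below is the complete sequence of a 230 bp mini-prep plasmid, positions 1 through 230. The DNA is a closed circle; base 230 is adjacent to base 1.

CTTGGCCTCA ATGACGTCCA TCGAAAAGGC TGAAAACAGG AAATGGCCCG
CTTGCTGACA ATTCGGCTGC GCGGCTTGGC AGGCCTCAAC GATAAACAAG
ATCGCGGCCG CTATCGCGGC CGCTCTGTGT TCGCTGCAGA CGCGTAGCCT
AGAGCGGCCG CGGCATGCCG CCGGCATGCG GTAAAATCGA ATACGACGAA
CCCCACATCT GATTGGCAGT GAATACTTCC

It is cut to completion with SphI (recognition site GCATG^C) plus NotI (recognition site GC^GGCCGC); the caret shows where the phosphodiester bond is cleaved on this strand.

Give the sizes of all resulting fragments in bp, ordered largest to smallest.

157, 38, 12, 12, 11 bp

SphI sites (GCATGC) start at positions 163, 174.
SphI cuts after base 5 of each site (before the last base), so after positions 167, 178.
NotI sites (GCGGCCGC) start at positions 104, 116, 154.
NotI cuts after base 2 of each site, so after positions 105, 117, 155.
Combined cut positions: 105, 117, 155, 167, 178.
Circular molecule, 5 cuts → 5 fragments:
  106–117 → 12 bp
  118–155 → 38 bp
  156–167 → 12 bp
  168–178 → 11 bp
  179–230 then 1–105 → 52 + 105 = 157 bp
Sorted largest to smallest: 157, 38, 12, 12, 11 bp.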